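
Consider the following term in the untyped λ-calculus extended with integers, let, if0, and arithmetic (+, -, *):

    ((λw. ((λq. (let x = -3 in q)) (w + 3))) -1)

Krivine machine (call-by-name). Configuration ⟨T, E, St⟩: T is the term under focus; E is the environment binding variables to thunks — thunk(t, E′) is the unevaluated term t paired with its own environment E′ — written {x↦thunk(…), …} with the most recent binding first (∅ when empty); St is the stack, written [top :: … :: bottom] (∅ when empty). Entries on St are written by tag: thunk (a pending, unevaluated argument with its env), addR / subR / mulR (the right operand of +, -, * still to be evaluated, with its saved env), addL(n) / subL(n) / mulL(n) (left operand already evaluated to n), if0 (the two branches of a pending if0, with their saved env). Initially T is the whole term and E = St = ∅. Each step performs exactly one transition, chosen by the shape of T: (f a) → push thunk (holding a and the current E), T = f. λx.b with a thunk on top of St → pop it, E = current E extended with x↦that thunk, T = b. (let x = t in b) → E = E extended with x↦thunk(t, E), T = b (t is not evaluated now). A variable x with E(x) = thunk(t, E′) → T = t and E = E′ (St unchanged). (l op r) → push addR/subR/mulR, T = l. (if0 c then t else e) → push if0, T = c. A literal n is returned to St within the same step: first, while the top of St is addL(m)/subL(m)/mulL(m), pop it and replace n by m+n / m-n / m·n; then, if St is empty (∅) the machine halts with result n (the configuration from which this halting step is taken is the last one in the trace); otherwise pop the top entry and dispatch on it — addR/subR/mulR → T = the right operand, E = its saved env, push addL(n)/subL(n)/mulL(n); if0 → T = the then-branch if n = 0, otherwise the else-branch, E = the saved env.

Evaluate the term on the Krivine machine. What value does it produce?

0. ⟨T=((λw. ((λq. (let x = -3 in q)) (w + 3))) -1); E=∅; St=∅⟩
1. ⟨T=(λw. ((λq. (let x = -3 in q)) (w + 3))); E=∅; St=[thunk]⟩
2. ⟨T=((λq. (let x = -3 in q)) (w + 3)); E={w↦thunk(-1, ∅)}; St=∅⟩
3. ⟨T=(λq. (let x = -3 in q)); E={w↦thunk(-1, ∅)}; St=[thunk]⟩
4. ⟨T=(let x = -3 in q); E={q↦thunk((w + 3), {w↦thunk(-1, ∅)}), w↦thunk(-1, ∅)}; St=∅⟩
5. ⟨T=q; E={x↦thunk(-3, {q↦thunk((w + 3), {w↦thunk(-1, ∅)}), w↦thunk(-1, ∅)}), q↦thunk((w + 3), {w↦thunk(-1, ∅)}), w↦thunk(-1, ∅)}; St=∅⟩
6. ⟨T=(w + 3); E={w↦thunk(-1, ∅)}; St=∅⟩
7. ⟨T=w; E={w↦thunk(-1, ∅)}; St=[addR]⟩
8. ⟨T=-1; E=∅; St=[addR]⟩
9. ⟨T=3; E={w↦thunk(-1, ∅)}; St=[addL(-1)]⟩
→ final value 2

Answer: 2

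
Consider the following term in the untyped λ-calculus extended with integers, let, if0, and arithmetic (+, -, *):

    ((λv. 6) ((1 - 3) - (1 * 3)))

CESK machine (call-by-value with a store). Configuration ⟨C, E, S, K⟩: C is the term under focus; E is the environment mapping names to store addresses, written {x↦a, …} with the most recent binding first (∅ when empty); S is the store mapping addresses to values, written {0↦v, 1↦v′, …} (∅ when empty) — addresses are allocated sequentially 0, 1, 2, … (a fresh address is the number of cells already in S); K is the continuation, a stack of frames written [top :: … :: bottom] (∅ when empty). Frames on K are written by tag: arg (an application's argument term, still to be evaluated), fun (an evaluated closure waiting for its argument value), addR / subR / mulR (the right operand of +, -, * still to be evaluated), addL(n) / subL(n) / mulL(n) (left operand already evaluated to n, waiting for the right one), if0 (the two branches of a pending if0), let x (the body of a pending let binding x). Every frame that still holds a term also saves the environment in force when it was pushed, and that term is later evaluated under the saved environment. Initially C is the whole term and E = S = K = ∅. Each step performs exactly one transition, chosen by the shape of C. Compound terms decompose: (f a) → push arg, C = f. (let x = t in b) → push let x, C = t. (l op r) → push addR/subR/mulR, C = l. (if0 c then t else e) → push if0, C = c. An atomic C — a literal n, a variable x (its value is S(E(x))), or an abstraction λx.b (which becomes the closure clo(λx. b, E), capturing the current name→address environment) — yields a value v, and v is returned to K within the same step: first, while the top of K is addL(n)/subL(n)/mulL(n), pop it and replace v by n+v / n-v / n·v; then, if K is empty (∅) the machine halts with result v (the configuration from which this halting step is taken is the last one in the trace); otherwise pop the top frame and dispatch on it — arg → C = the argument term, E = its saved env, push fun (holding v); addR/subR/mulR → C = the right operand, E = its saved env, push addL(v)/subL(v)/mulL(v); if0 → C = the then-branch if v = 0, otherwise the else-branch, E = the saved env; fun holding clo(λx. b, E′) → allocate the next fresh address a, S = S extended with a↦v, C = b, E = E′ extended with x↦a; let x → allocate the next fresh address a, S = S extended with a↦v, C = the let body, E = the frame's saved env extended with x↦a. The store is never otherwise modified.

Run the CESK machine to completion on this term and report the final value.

t=0: [C=((λv. 6) ((1 - 3) - (1 * 3))) | E=∅ | S=∅ | K=∅]
t=1: [C=(λv. 6) | E=∅ | S=∅ | K=[arg]]
t=2: [C=((1 - 3) - (1 * 3)) | E=∅ | S=∅ | K=[fun]]
t=3: [C=(1 - 3) | E=∅ | S=∅ | K=[subR :: fun]]
t=4: [C=1 | E=∅ | S=∅ | K=[subR :: subR :: fun]]
t=5: [C=3 | E=∅ | S=∅ | K=[subL(1) :: subR :: fun]]
t=6: [C=(1 * 3) | E=∅ | S=∅ | K=[subL(-2) :: fun]]
t=7: [C=1 | E=∅ | S=∅ | K=[mulR :: subL(-2) :: fun]]
t=8: [C=3 | E=∅ | S=∅ | K=[mulL(1) :: subL(-2) :: fun]]
t=9: [C=6 | E={v↦0} | S={0↦-5} | K=∅]
→ final value 6

Answer: 6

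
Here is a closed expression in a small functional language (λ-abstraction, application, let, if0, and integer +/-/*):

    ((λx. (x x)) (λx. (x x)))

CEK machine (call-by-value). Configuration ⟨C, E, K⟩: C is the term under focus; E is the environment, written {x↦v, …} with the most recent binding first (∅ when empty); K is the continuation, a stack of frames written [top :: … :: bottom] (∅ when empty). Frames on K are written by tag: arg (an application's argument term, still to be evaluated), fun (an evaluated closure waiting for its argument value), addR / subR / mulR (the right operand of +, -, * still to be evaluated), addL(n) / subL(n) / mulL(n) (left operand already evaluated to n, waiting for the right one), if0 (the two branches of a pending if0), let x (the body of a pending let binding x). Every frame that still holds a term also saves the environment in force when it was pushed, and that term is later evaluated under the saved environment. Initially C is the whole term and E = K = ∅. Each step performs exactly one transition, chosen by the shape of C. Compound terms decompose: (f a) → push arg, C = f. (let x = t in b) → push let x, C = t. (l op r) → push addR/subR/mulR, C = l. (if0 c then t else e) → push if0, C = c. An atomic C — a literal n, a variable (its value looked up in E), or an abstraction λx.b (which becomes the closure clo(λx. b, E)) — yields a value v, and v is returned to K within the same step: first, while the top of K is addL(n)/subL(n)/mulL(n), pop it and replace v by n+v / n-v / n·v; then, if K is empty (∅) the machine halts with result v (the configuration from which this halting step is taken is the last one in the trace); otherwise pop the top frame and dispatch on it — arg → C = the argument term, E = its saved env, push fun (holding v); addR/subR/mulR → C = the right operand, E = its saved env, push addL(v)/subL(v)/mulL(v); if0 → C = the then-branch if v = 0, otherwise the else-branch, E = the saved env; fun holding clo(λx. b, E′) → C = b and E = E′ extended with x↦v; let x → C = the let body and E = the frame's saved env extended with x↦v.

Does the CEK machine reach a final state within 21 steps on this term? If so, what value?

t=0: [C=((λx. (x x)) (λx. (x x))) | E=∅ | K=∅]
t=1: [C=(λx. (x x)) | E=∅ | K=[arg]]
t=2: [C=(λx. (x x)) | E=∅ | K=[fun]]
t=3: [C=(x x) | E={x↦clo(λx. (x x), ∅)} | K=∅]
t=4: [C=x | E={x↦clo(λx. (x x), ∅)} | K=[arg]]
t=5: [C=x | E={x↦clo(λx. (x x), ∅)} | K=[fun]]
… configuration repeats with period 3 (steps 3–5 recur indefinitely) …

Answer: DIVERGES (no final state within 21 steps)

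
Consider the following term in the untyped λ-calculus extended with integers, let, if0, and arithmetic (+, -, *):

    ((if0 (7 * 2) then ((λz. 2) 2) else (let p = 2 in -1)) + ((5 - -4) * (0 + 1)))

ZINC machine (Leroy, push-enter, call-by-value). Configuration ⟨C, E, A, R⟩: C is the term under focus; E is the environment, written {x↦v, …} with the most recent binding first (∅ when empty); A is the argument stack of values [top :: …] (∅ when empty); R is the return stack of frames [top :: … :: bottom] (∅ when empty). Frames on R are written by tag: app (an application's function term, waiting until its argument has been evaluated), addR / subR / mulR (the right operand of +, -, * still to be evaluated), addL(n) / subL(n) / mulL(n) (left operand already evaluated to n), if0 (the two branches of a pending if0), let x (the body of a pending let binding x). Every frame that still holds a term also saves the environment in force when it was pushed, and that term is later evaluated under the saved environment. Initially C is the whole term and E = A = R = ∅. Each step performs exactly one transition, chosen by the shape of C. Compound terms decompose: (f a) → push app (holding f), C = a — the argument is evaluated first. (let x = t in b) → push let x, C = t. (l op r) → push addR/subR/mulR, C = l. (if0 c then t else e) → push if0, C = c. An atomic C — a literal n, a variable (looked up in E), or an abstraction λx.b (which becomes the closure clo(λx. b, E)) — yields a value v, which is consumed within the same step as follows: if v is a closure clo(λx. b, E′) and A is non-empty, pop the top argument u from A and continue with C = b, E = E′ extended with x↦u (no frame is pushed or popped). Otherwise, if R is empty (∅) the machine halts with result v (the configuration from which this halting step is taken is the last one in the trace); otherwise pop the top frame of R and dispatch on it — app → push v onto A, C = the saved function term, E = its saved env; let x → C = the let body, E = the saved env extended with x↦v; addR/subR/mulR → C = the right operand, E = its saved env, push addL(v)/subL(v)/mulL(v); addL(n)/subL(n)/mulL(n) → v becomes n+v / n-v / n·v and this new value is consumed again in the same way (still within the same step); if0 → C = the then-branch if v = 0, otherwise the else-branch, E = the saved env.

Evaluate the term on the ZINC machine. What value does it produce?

0. [C=((if0 (7 * 2) then ((λz. 2) 2) else (let p = 2 in -1)) + ((5 - -4) * (0 + 1))) | E=∅ | A=∅ | R=∅]
1. [C=(if0 (7 * 2) then ((λz. 2) 2) else (let p = 2 in -1)) | E=∅ | A=∅ | R=[addR]]
2. [C=(7 * 2) | E=∅ | A=∅ | R=[if0 :: addR]]
3. [C=7 | E=∅ | A=∅ | R=[mulR :: if0 :: addR]]
4. [C=2 | E=∅ | A=∅ | R=[mulL(7) :: if0 :: addR]]
5. [C=(let p = 2 in -1) | E=∅ | A=∅ | R=[addR]]
6. [C=2 | E=∅ | A=∅ | R=[let p :: addR]]
7. [C=-1 | E={p↦2} | A=∅ | R=[addR]]
8. [C=((5 - -4) * (0 + 1)) | E=∅ | A=∅ | R=[addL(-1)]]
9. [C=(5 - -4) | E=∅ | A=∅ | R=[mulR :: addL(-1)]]
10. [C=5 | E=∅ | A=∅ | R=[subR :: mulR :: addL(-1)]]
11. [C=-4 | E=∅ | A=∅ | R=[subL(5) :: mulR :: addL(-1)]]
12. [C=(0 + 1) | E=∅ | A=∅ | R=[mulL(9) :: addL(-1)]]
13. [C=0 | E=∅ | A=∅ | R=[addR :: mulL(9) :: addL(-1)]]
14. [C=1 | E=∅ | A=∅ | R=[addL(0) :: mulL(9) :: addL(-1)]]
→ final value 8

Answer: 8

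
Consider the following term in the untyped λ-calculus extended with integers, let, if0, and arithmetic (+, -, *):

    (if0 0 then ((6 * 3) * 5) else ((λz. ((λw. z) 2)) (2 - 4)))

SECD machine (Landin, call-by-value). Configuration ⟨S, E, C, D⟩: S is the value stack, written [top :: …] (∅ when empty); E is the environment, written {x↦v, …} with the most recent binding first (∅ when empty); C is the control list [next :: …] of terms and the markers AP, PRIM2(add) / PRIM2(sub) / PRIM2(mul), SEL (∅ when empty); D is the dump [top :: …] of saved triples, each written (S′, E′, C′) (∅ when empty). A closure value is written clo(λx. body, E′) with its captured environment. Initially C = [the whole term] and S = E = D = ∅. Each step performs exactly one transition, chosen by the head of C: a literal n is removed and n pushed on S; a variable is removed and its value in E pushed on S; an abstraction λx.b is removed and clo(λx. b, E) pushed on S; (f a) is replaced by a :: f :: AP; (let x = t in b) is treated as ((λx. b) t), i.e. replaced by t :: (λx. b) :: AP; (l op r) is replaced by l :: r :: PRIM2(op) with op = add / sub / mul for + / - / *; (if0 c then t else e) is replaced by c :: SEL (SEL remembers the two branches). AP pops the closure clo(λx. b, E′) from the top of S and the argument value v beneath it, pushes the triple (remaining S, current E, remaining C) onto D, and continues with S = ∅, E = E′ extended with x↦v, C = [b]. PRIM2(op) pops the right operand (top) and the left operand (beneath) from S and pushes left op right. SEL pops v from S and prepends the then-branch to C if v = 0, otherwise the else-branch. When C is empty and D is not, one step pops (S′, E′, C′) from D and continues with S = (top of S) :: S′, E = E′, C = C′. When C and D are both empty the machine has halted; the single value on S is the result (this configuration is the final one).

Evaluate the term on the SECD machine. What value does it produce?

Answer: 90

Machine steps:
step 0: ⟨S=∅; E=∅; C=[(if0 0 then ((6 * 3) * 5) else ((λz. ((λw. z) 2)) (2 - 4)))]; D=∅⟩
step 1: ⟨S=∅; E=∅; C=[0 :: SEL]; D=∅⟩
step 2: ⟨S=[0]; E=∅; C=[SEL]; D=∅⟩
step 3: ⟨S=∅; E=∅; C=[((6 * 3) * 5)]; D=∅⟩
step 4: ⟨S=∅; E=∅; C=[(6 * 3) :: 5 :: PRIM2(mul)]; D=∅⟩
step 5: ⟨S=∅; E=∅; C=[6 :: 3 :: PRIM2(mul) :: 5 :: PRIM2(mul)]; D=∅⟩
step 6: ⟨S=[6]; E=∅; C=[3 :: PRIM2(mul) :: 5 :: PRIM2(mul)]; D=∅⟩
step 7: ⟨S=[3 :: 6]; E=∅; C=[PRIM2(mul) :: 5 :: PRIM2(mul)]; D=∅⟩
step 8: ⟨S=[18]; E=∅; C=[5 :: PRIM2(mul)]; D=∅⟩
step 9: ⟨S=[5 :: 18]; E=∅; C=[PRIM2(mul)]; D=∅⟩
step 10: ⟨S=[90]; E=∅; C=∅; D=∅⟩
→ final value 90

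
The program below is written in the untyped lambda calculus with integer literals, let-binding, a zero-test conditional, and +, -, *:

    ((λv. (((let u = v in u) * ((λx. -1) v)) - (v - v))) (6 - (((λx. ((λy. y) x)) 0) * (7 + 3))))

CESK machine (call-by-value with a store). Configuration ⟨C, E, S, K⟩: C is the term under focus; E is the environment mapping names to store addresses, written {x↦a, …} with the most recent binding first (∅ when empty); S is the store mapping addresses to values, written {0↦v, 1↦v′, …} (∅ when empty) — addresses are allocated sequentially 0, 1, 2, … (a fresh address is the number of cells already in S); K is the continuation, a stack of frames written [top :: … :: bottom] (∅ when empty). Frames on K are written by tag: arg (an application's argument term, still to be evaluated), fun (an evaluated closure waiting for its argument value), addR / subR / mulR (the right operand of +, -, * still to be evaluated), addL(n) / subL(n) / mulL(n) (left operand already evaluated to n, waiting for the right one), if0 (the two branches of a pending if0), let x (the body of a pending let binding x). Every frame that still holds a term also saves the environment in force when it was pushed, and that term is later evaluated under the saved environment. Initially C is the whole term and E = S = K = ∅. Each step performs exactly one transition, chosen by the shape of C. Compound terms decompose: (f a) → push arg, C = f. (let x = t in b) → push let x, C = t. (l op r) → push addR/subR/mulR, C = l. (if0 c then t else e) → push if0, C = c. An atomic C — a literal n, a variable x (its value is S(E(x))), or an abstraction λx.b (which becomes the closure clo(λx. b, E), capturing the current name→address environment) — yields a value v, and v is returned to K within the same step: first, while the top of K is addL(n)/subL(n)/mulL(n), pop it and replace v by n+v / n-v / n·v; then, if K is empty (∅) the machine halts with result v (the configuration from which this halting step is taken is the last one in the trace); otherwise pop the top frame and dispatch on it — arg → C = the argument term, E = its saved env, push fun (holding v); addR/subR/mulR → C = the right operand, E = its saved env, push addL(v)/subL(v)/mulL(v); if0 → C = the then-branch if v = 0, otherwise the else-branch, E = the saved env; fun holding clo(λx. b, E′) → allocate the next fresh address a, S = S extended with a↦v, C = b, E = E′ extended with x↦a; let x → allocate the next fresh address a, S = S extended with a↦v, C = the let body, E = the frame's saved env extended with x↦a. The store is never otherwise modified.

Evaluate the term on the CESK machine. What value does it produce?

0. [C=((λv. (((let u = v in u) * ((λx. -1) v)) - (v - v))) (6 - (((λx. ((λy. y) x)) 0) * (7 + 3)))) | E=∅ | S=∅ | K=∅]
1. [C=(λv. (((let u = v in u) * ((λx. -1) v)) - (v - v))) | E=∅ | S=∅ | K=[arg]]
2. [C=(6 - (((λx. ((λy. y) x)) 0) * (7 + 3))) | E=∅ | S=∅ | K=[fun]]
3. [C=6 | E=∅ | S=∅ | K=[subR :: fun]]
4. [C=(((λx. ((λy. y) x)) 0) * (7 + 3)) | E=∅ | S=∅ | K=[subL(6) :: fun]]
5. [C=((λx. ((λy. y) x)) 0) | E=∅ | S=∅ | K=[mulR :: subL(6) :: fun]]
6. [C=(λx. ((λy. y) x)) | E=∅ | S=∅ | K=[arg :: mulR :: subL(6) :: fun]]
7. [C=0 | E=∅ | S=∅ | K=[fun :: mulR :: subL(6) :: fun]]
8. [C=((λy. y) x) | E={x↦0} | S={0↦0} | K=[mulR :: subL(6) :: fun]]
9. [C=(λy. y) | E={x↦0} | S={0↦0} | K=[arg :: mulR :: subL(6) :: fun]]
10. [C=x | E={x↦0} | S={0↦0} | K=[fun :: mulR :: subL(6) :: fun]]
11. [C=y | E={y↦1, x↦0} | S={0↦0, 1↦0} | K=[mulR :: subL(6) :: fun]]
12. [C=(7 + 3) | E=∅ | S={0↦0, 1↦0} | K=[mulL(0) :: subL(6) :: fun]]
13. [C=7 | E=∅ | S={0↦0, 1↦0} | K=[addR :: mulL(0) :: subL(6) :: fun]]
14. [C=3 | E=∅ | S={0↦0, 1↦0} | K=[addL(7) :: mulL(0) :: subL(6) :: fun]]
15. [C=(((let u = v in u) * ((λx. -1) v)) - (v - v)) | E={v↦2} | S={0↦0, 1↦0, 2↦6} | K=∅]
16. [C=((let u = v in u) * ((λx. -1) v)) | E={v↦2} | S={0↦0, 1↦0, 2↦6} | K=[subR]]
17. [C=(let u = v in u) | E={v↦2} | S={0↦0, 1↦0, 2↦6} | K=[mulR :: subR]]
18. [C=v | E={v↦2} | S={0↦0, 1↦0, 2↦6} | K=[let u :: mulR :: subR]]
19. [C=u | E={u↦3, v↦2} | S={0↦0, 1↦0, 2↦6, 3↦6} | K=[mulR :: subR]]
20. [C=((λx. -1) v) | E={v↦2} | S={0↦0, 1↦0, 2↦6, 3↦6} | K=[mulL(6) :: subR]]
21. [C=(λx. -1) | E={v↦2} | S={0↦0, 1↦0, 2↦6, 3↦6} | K=[arg :: mulL(6) :: subR]]
22. [C=v | E={v↦2} | S={0↦0, 1↦0, 2↦6, 3↦6} | K=[fun :: mulL(6) :: subR]]
23. [C=-1 | E={x↦4, v↦2} | S={0↦0, 1↦0, 2↦6, 3↦6, 4↦6} | K=[mulL(6) :: subR]]
24. [C=(v - v) | E={v↦2} | S={0↦0, 1↦0, 2↦6, 3↦6, 4↦6} | K=[subL(-6)]]
25. [C=v | E={v↦2} | S={0↦0, 1↦0, 2↦6, 3↦6, 4↦6} | K=[subR :: subL(-6)]]
26. [C=v | E={v↦2} | S={0↦0, 1↦0, 2↦6, 3↦6, 4↦6} | K=[subL(6) :: subL(-6)]]
→ final value -6

Answer: -6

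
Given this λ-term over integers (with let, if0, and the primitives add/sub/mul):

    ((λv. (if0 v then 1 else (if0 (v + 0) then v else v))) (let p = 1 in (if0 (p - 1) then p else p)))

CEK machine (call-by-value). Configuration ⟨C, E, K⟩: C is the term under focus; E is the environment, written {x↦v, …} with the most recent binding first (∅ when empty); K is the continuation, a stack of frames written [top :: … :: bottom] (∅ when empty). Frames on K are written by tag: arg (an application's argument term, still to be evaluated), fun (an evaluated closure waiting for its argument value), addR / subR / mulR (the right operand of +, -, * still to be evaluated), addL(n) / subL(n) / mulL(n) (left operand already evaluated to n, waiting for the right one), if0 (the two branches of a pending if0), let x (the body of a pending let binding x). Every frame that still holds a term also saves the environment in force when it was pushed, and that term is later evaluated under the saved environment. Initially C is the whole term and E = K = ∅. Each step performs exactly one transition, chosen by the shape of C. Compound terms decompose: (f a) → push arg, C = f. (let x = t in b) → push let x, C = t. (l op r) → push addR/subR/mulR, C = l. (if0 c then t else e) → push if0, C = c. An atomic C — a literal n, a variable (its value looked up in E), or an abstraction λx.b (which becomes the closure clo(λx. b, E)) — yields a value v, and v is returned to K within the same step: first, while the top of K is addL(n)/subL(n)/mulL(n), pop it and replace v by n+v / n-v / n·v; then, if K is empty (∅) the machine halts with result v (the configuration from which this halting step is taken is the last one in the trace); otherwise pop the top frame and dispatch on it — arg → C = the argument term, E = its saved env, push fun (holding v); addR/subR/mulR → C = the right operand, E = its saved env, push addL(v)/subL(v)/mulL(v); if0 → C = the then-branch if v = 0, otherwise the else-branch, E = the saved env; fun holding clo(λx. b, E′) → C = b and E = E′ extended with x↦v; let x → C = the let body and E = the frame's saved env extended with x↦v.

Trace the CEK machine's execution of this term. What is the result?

[0] ⟨C=((λv. (if0 v then 1 else (if0 (v + 0) then v else v))) (let p = 1 in (if0 (p - 1) then p else p))); E=∅; K=∅⟩
[1] ⟨C=(λv. (if0 v then 1 else (if0 (v + 0) then v else v))); E=∅; K=[arg]⟩
[2] ⟨C=(let p = 1 in (if0 (p - 1) then p else p)); E=∅; K=[fun]⟩
[3] ⟨C=1; E=∅; K=[let p :: fun]⟩
[4] ⟨C=(if0 (p - 1) then p else p); E={p↦1}; K=[fun]⟩
[5] ⟨C=(p - 1); E={p↦1}; K=[if0 :: fun]⟩
[6] ⟨C=p; E={p↦1}; K=[subR :: if0 :: fun]⟩
[7] ⟨C=1; E={p↦1}; K=[subL(1) :: if0 :: fun]⟩
[8] ⟨C=p; E={p↦1}; K=[fun]⟩
[9] ⟨C=(if0 v then 1 else (if0 (v + 0) then v else v)); E={v↦1}; K=∅⟩
[10] ⟨C=v; E={v↦1}; K=[if0]⟩
[11] ⟨C=(if0 (v + 0) then v else v); E={v↦1}; K=∅⟩
[12] ⟨C=(v + 0); E={v↦1}; K=[if0]⟩
[13] ⟨C=v; E={v↦1}; K=[addR :: if0]⟩
[14] ⟨C=0; E={v↦1}; K=[addL(1) :: if0]⟩
[15] ⟨C=v; E={v↦1}; K=∅⟩
→ final value 1

Answer: 1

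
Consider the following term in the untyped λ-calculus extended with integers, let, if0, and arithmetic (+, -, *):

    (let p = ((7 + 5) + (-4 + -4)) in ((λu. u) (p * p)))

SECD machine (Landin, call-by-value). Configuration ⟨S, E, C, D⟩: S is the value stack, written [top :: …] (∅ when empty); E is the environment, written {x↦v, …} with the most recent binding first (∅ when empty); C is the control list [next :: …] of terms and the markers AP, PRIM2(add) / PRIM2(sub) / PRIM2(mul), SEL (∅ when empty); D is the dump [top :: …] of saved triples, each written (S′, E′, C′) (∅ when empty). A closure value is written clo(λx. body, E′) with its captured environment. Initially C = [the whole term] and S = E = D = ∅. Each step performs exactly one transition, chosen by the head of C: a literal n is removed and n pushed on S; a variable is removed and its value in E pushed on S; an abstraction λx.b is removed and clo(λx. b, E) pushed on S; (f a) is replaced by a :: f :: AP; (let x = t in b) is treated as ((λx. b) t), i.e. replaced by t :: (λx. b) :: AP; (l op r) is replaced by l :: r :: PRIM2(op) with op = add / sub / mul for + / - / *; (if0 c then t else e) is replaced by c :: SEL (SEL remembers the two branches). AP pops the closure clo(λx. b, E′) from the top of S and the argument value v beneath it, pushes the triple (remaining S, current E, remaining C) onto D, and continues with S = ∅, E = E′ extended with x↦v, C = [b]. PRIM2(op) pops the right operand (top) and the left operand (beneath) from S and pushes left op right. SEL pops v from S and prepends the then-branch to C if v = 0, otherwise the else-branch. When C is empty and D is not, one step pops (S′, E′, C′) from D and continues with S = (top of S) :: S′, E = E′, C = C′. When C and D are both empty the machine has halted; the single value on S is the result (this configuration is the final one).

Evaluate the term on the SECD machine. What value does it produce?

t=0: ⟨S=∅; E=∅; C=[(let p = ((7 + 5) + (-4 + -4)) in ((λu. u) (p * p)))]; D=∅⟩
t=1: ⟨S=∅; E=∅; C=[((7 + 5) + (-4 + -4)) :: (λp. ((λu. u) (p * p))) :: AP]; D=∅⟩
t=2: ⟨S=∅; E=∅; C=[(7 + 5) :: (-4 + -4) :: PRIM2(add) :: (λp. ((λu. u) (p * p))) :: AP]; D=∅⟩
t=3: ⟨S=∅; E=∅; C=[7 :: 5 :: PRIM2(add) :: (-4 + -4) :: PRIM2(add) :: (λp. ((λu. u) (p * p))) :: AP]; D=∅⟩
t=4: ⟨S=[7]; E=∅; C=[5 :: PRIM2(add) :: (-4 + -4) :: PRIM2(add) :: (λp. ((λu. u) (p * p))) :: AP]; D=∅⟩
t=5: ⟨S=[5 :: 7]; E=∅; C=[PRIM2(add) :: (-4 + -4) :: PRIM2(add) :: (λp. ((λu. u) (p * p))) :: AP]; D=∅⟩
t=6: ⟨S=[12]; E=∅; C=[(-4 + -4) :: PRIM2(add) :: (λp. ((λu. u) (p * p))) :: AP]; D=∅⟩
t=7: ⟨S=[12]; E=∅; C=[-4 :: -4 :: PRIM2(add) :: PRIM2(add) :: (λp. ((λu. u) (p * p))) :: AP]; D=∅⟩
t=8: ⟨S=[-4 :: 12]; E=∅; C=[-4 :: PRIM2(add) :: PRIM2(add) :: (λp. ((λu. u) (p * p))) :: AP]; D=∅⟩
t=9: ⟨S=[-4 :: -4 :: 12]; E=∅; C=[PRIM2(add) :: PRIM2(add) :: (λp. ((λu. u) (p * p))) :: AP]; D=∅⟩
t=10: ⟨S=[-8 :: 12]; E=∅; C=[PRIM2(add) :: (λp. ((λu. u) (p * p))) :: AP]; D=∅⟩
t=11: ⟨S=[4]; E=∅; C=[(λp. ((λu. u) (p * p))) :: AP]; D=∅⟩
t=12: ⟨S=[clo(λp. ((λu. u) (p * p)), ∅) :: 4]; E=∅; C=[AP]; D=∅⟩
t=13: ⟨S=∅; E={p↦4}; C=[((λu. u) (p * p))]; D=[(∅, ∅, ∅)]⟩
t=14: ⟨S=∅; E={p↦4}; C=[(p * p) :: (λu. u) :: AP]; D=[(∅, ∅, ∅)]⟩
t=15: ⟨S=∅; E={p↦4}; C=[p :: p :: PRIM2(mul) :: (λu. u) :: AP]; D=[(∅, ∅, ∅)]⟩
t=16: ⟨S=[4]; E={p↦4}; C=[p :: PRIM2(mul) :: (λu. u) :: AP]; D=[(∅, ∅, ∅)]⟩
t=17: ⟨S=[4 :: 4]; E={p↦4}; C=[PRIM2(mul) :: (λu. u) :: AP]; D=[(∅, ∅, ∅)]⟩
t=18: ⟨S=[16]; E={p↦4}; C=[(λu. u) :: AP]; D=[(∅, ∅, ∅)]⟩
t=19: ⟨S=[clo(λu. u, {p↦4}) :: 16]; E={p↦4}; C=[AP]; D=[(∅, ∅, ∅)]⟩
t=20: ⟨S=∅; E={u↦16, p↦4}; C=[u]; D=[(∅, {p↦4}, ∅) :: (∅, ∅, ∅)]⟩
t=21: ⟨S=[16]; E={u↦16, p↦4}; C=∅; D=[(∅, {p↦4}, ∅) :: (∅, ∅, ∅)]⟩
t=22: ⟨S=[16]; E={p↦4}; C=∅; D=[(∅, ∅, ∅)]⟩
t=23: ⟨S=[16]; E=∅; C=∅; D=∅⟩
→ final value 16

Answer: 16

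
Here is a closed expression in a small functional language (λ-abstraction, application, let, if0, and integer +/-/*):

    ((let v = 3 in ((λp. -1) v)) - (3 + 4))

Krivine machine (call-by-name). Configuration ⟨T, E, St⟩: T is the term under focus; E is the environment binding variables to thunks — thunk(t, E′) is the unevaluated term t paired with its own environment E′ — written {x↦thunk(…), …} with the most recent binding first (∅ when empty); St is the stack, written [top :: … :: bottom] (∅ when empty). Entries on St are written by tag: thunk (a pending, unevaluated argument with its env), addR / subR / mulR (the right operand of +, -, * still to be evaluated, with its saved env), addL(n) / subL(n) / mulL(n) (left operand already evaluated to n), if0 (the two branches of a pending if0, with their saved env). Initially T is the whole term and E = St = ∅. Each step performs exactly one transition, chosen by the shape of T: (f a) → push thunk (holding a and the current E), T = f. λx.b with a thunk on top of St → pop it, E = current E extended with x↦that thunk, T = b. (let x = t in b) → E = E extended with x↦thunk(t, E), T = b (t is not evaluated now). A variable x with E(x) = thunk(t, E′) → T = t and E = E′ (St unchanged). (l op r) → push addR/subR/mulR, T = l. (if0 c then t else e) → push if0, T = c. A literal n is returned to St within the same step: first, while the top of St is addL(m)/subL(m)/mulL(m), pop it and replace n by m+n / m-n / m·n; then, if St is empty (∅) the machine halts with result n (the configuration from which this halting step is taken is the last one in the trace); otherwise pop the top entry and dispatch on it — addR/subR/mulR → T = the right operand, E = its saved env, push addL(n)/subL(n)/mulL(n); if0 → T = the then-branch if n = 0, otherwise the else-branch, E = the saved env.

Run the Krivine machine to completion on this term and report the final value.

Answer: -8

Machine steps:
0. ⟨T=((let v = 3 in ((λp. -1) v)) - (3 + 4)); E=∅; St=∅⟩
1. ⟨T=(let v = 3 in ((λp. -1) v)); E=∅; St=[subR]⟩
2. ⟨T=((λp. -1) v); E={v↦thunk(3, ∅)}; St=[subR]⟩
3. ⟨T=(λp. -1); E={v↦thunk(3, ∅)}; St=[thunk :: subR]⟩
4. ⟨T=-1; E={p↦thunk(v, {v↦thunk(3, ∅)}), v↦thunk(3, ∅)}; St=[subR]⟩
5. ⟨T=(3 + 4); E=∅; St=[subL(-1)]⟩
6. ⟨T=3; E=∅; St=[addR :: subL(-1)]⟩
7. ⟨T=4; E=∅; St=[addL(3) :: subL(-1)]⟩
→ final value -8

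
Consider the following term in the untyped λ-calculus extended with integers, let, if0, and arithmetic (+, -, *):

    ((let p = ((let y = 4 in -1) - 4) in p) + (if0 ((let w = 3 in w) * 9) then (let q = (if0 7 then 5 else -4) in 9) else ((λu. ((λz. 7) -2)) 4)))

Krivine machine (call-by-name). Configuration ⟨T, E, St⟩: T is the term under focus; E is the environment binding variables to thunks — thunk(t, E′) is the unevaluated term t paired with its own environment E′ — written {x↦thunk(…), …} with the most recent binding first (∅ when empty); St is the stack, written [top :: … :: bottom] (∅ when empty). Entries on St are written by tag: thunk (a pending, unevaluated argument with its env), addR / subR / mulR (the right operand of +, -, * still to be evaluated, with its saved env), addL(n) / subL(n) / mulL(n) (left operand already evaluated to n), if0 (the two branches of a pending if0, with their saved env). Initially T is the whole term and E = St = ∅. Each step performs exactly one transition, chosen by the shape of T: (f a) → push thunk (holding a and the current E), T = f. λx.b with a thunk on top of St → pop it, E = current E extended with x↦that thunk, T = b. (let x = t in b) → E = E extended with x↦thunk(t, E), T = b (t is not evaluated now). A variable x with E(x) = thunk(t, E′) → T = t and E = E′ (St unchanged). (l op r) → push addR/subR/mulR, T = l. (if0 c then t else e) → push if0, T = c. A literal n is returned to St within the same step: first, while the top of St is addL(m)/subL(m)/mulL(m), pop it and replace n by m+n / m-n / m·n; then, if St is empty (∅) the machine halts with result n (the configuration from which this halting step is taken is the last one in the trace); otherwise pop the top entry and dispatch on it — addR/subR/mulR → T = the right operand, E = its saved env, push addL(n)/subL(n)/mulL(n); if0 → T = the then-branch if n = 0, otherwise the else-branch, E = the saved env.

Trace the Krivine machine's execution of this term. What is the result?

[0] ⟨T=((let p = ((let y = 4 in -1) - 4) in p) + (if0 ((let w = 3 in w) * 9) then (let q = (if0 7 then 5 else -4) in 9) else ((λu. ((λz. 7) -2)) 4))); E=∅; St=∅⟩
[1] ⟨T=(let p = ((let y = 4 in -1) - 4) in p); E=∅; St=[addR]⟩
[2] ⟨T=p; E={p↦thunk(((let y = 4 in -1) - 4), ∅)}; St=[addR]⟩
[3] ⟨T=((let y = 4 in -1) - 4); E=∅; St=[addR]⟩
[4] ⟨T=(let y = 4 in -1); E=∅; St=[subR :: addR]⟩
[5] ⟨T=-1; E={y↦thunk(4, ∅)}; St=[subR :: addR]⟩
[6] ⟨T=4; E=∅; St=[subL(-1) :: addR]⟩
[7] ⟨T=(if0 ((let w = 3 in w) * 9) then (let q = (if0 7 then 5 else -4) in 9) else ((λu. ((λz. 7) -2)) 4)); E=∅; St=[addL(-5)]⟩
[8] ⟨T=((let w = 3 in w) * 9); E=∅; St=[if0 :: addL(-5)]⟩
[9] ⟨T=(let w = 3 in w); E=∅; St=[mulR :: if0 :: addL(-5)]⟩
[10] ⟨T=w; E={w↦thunk(3, ∅)}; St=[mulR :: if0 :: addL(-5)]⟩
[11] ⟨T=3; E=∅; St=[mulR :: if0 :: addL(-5)]⟩
[12] ⟨T=9; E=∅; St=[mulL(3) :: if0 :: addL(-5)]⟩
[13] ⟨T=((λu. ((λz. 7) -2)) 4); E=∅; St=[addL(-5)]⟩
[14] ⟨T=(λu. ((λz. 7) -2)); E=∅; St=[thunk :: addL(-5)]⟩
[15] ⟨T=((λz. 7) -2); E={u↦thunk(4, ∅)}; St=[addL(-5)]⟩
[16] ⟨T=(λz. 7); E={u↦thunk(4, ∅)}; St=[thunk :: addL(-5)]⟩
[17] ⟨T=7; E={z↦thunk(-2, {u↦thunk(4, ∅)}), u↦thunk(4, ∅)}; St=[addL(-5)]⟩
→ final value 2

Answer: 2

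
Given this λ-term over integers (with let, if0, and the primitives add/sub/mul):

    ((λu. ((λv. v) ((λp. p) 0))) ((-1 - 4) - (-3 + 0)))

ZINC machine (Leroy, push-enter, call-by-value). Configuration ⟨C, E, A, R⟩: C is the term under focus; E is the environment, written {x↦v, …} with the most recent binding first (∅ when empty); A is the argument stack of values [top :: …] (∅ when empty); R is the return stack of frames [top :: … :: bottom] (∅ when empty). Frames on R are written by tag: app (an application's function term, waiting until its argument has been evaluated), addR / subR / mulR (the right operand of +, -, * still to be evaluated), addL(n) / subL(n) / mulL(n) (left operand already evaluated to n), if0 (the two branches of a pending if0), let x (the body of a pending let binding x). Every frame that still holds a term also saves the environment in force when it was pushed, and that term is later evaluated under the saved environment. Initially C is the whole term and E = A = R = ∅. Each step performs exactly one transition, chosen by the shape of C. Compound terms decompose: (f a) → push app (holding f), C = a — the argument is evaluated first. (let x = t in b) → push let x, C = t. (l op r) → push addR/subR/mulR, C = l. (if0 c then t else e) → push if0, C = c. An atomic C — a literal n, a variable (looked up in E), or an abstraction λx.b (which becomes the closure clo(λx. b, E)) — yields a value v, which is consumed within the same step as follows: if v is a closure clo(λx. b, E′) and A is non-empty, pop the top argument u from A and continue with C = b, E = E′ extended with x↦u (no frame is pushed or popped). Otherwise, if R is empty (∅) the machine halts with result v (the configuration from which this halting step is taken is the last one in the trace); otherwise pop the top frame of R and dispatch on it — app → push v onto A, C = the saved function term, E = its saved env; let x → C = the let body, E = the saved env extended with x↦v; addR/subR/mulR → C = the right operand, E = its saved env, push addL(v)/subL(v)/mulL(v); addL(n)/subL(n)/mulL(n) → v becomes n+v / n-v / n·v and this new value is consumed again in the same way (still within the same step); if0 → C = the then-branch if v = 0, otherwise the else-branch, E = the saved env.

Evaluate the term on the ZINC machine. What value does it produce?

t=0: <C=((λu. ((λv. v) ((λp. p) 0))) ((-1 - 4) - (-3 + 0))), E=∅, A=∅, R=∅>
t=1: <C=((-1 - 4) - (-3 + 0)), E=∅, A=∅, R=[app]>
t=2: <C=(-1 - 4), E=∅, A=∅, R=[subR :: app]>
t=3: <C=-1, E=∅, A=∅, R=[subR :: subR :: app]>
t=4: <C=4, E=∅, A=∅, R=[subL(-1) :: subR :: app]>
t=5: <C=(-3 + 0), E=∅, A=∅, R=[subL(-5) :: app]>
t=6: <C=-3, E=∅, A=∅, R=[addR :: subL(-5) :: app]>
t=7: <C=0, E=∅, A=∅, R=[addL(-3) :: subL(-5) :: app]>
t=8: <C=(λu. ((λv. v) ((λp. p) 0))), E=∅, A=[-2], R=∅>
t=9: <C=((λv. v) ((λp. p) 0)), E={u↦-2}, A=∅, R=∅>
t=10: <C=((λp. p) 0), E={u↦-2}, A=∅, R=[app]>
t=11: <C=0, E={u↦-2}, A=∅, R=[app :: app]>
t=12: <C=(λp. p), E={u↦-2}, A=[0], R=[app]>
t=13: <C=p, E={p↦0, u↦-2}, A=∅, R=[app]>
t=14: <C=(λv. v), E={u↦-2}, A=[0], R=∅>
t=15: <C=v, E={v↦0, u↦-2}, A=∅, R=∅>
→ final value 0

Answer: 0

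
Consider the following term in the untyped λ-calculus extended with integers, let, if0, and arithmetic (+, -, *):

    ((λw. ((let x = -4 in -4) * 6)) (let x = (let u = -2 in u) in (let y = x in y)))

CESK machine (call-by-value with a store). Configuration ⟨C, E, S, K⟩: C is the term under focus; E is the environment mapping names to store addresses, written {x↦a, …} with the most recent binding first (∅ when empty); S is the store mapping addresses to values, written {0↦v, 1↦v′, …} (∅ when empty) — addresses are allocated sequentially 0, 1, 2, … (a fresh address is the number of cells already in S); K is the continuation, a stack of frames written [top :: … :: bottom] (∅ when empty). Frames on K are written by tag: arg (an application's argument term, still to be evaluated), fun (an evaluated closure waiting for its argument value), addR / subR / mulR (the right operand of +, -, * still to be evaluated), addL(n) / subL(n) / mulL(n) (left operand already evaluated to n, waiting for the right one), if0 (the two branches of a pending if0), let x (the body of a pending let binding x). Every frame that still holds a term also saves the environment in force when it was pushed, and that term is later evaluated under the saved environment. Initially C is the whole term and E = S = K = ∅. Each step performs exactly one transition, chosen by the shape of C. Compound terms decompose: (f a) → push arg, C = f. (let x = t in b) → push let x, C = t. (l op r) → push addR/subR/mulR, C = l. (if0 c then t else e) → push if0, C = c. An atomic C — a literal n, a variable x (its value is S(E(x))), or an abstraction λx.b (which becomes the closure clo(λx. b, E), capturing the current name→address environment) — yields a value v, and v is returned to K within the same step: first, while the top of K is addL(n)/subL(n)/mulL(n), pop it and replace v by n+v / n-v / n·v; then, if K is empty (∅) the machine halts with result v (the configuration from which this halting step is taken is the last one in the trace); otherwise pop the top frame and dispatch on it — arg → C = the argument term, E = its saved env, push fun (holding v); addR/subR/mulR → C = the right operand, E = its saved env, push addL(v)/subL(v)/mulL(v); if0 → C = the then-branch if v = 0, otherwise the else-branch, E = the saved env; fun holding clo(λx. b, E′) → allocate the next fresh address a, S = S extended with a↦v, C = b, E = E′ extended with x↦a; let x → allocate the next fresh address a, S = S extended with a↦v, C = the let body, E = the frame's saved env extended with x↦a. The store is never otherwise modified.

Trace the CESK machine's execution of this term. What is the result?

step 0: ⟨C=((λw. ((let x = -4 in -4) * 6)) (let x = (let u = -2 in u) in (let y = x in y))); E=∅; S=∅; K=∅⟩
step 1: ⟨C=(λw. ((let x = -4 in -4) * 6)); E=∅; S=∅; K=[arg]⟩
step 2: ⟨C=(let x = (let u = -2 in u) in (let y = x in y)); E=∅; S=∅; K=[fun]⟩
step 3: ⟨C=(let u = -2 in u); E=∅; S=∅; K=[let x :: fun]⟩
step 4: ⟨C=-2; E=∅; S=∅; K=[let u :: let x :: fun]⟩
step 5: ⟨C=u; E={u↦0}; S={0↦-2}; K=[let x :: fun]⟩
step 6: ⟨C=(let y = x in y); E={x↦1}; S={0↦-2, 1↦-2}; K=[fun]⟩
step 7: ⟨C=x; E={x↦1}; S={0↦-2, 1↦-2}; K=[let y :: fun]⟩
step 8: ⟨C=y; E={y↦2, x↦1}; S={0↦-2, 1↦-2, 2↦-2}; K=[fun]⟩
step 9: ⟨C=((let x = -4 in -4) * 6); E={w↦3}; S={0↦-2, 1↦-2, 2↦-2, 3↦-2}; K=∅⟩
step 10: ⟨C=(let x = -4 in -4); E={w↦3}; S={0↦-2, 1↦-2, 2↦-2, 3↦-2}; K=[mulR]⟩
step 11: ⟨C=-4; E={w↦3}; S={0↦-2, 1↦-2, 2↦-2, 3↦-2}; K=[let x :: mulR]⟩
step 12: ⟨C=-4; E={x↦4, w↦3}; S={0↦-2, 1↦-2, 2↦-2, 3↦-2, 4↦-4}; K=[mulR]⟩
step 13: ⟨C=6; E={w↦3}; S={0↦-2, 1↦-2, 2↦-2, 3↦-2, 4↦-4}; K=[mulL(-4)]⟩
→ final value -24

Answer: -24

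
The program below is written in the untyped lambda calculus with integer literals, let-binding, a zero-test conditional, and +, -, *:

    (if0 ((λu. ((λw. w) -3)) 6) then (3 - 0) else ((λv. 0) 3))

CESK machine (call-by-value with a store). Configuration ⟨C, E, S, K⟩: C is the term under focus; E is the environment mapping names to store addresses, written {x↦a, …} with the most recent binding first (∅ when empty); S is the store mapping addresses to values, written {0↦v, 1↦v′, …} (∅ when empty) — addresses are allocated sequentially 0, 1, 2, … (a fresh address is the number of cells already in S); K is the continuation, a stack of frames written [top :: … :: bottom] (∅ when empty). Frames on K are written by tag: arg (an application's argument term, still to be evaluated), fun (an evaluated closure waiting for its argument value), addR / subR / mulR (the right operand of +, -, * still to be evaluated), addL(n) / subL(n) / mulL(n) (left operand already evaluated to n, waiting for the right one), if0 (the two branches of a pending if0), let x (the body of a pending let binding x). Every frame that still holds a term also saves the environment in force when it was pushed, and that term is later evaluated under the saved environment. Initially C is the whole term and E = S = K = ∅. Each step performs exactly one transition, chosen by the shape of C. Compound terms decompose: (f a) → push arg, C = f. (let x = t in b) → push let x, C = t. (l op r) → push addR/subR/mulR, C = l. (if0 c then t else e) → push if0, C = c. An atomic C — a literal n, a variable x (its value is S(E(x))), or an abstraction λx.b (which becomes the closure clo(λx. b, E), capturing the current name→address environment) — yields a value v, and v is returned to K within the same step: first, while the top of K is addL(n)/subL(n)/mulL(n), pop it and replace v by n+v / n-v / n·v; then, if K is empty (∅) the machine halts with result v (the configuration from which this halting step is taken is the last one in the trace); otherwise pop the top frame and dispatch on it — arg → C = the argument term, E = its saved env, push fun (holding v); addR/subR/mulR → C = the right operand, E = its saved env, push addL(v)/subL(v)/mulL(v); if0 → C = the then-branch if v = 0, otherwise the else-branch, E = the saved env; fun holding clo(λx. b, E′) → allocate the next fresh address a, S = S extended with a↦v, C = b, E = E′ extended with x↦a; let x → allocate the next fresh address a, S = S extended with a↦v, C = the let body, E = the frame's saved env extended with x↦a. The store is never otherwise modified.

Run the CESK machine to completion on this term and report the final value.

t=0: ⟨C=(if0 ((λu. ((λw. w) -3)) 6) then (3 - 0) else ((λv. 0) 3)); E=∅; S=∅; K=∅⟩
t=1: ⟨C=((λu. ((λw. w) -3)) 6); E=∅; S=∅; K=[if0]⟩
t=2: ⟨C=(λu. ((λw. w) -3)); E=∅; S=∅; K=[arg :: if0]⟩
t=3: ⟨C=6; E=∅; S=∅; K=[fun :: if0]⟩
t=4: ⟨C=((λw. w) -3); E={u↦0}; S={0↦6}; K=[if0]⟩
t=5: ⟨C=(λw. w); E={u↦0}; S={0↦6}; K=[arg :: if0]⟩
t=6: ⟨C=-3; E={u↦0}; S={0↦6}; K=[fun :: if0]⟩
t=7: ⟨C=w; E={w↦1, u↦0}; S={0↦6, 1↦-3}; K=[if0]⟩
t=8: ⟨C=((λv. 0) 3); E=∅; S={0↦6, 1↦-3}; K=∅⟩
t=9: ⟨C=(λv. 0); E=∅; S={0↦6, 1↦-3}; K=[arg]⟩
t=10: ⟨C=3; E=∅; S={0↦6, 1↦-3}; K=[fun]⟩
t=11: ⟨C=0; E={v↦2}; S={0↦6, 1↦-3, 2↦3}; K=∅⟩
→ final value 0

Answer: 0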